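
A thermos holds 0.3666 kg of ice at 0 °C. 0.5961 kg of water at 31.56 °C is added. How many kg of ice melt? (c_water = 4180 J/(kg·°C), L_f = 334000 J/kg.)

Water can give up m c ΔT = 0.5961×4180×31.56 = 78638 J before reaching 0 °C.
Melting all 0.3666 kg of ice would need 0.3666×334000 = 122444 J.
Since 78638 < 122444 J, not all the ice melts; equilibrium is at 0 °C.
Mass melted = 78638/334000 ≈ 0.2354 kg.

m_melted ≈ 0.235 kg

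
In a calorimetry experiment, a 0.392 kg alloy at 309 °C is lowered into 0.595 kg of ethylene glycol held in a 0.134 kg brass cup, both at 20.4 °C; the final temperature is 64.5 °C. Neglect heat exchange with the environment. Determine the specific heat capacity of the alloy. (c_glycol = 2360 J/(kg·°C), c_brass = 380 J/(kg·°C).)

c ≈ 670 J/(kg·°C)

Taking heat into each body as positive, Σ m c ΔT = 0:
0.392·c·(64.5 − 309) + 0.595·2360·(64.5 − 20.4) + 0.134·380·(64.5 − 20.4) = 0
-95.84 c = -64171
c = -64171/-95.84 ≈ 669.5 J/(kg·°C)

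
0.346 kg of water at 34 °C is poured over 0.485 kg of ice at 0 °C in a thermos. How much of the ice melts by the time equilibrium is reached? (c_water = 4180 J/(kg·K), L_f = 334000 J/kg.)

m_melted ≈ 0.147 kg

Cooling the water to 0 °C releases 0.346·4180·34 = 49174 J.
Fully melting the ice requires m_ice L_f = 0.485·334000 = 161990 J.
That's not enough to melt it all — equilibrium is at 0 °C with ice remaining.
Mass melted = 49174/334000 ≈ 0.1472 kg.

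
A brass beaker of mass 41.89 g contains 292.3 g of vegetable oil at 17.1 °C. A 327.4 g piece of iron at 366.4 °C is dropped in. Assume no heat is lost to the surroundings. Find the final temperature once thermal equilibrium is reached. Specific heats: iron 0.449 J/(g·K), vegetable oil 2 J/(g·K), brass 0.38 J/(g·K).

T_f ≈ 85.8 °C

Taking heat into each body as positive, Σ m c ΔT = 0:
327.4·0.449·(T − 366.4) + 292.3·2·(T − 17.1) + 41.89·0.38·(T − 17.1) = 0
147(T − 366.4) + 584.6(T − 17.1) + 15.92(T − 17.1) = 0
(147 + 584.6 + 15.92) T = 147·366.4 + 584.6·17.1 + 15.92·17.1
T = 64131/747.52 ≈ 85.79 °C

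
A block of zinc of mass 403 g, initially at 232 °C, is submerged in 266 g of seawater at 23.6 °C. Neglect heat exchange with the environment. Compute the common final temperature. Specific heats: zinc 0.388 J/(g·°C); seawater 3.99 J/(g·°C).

T_f ≈ 50.4 °C

T_f is the heat-capacity-weighted average of the initial temperatures:
T_f = (156.36×232 + 1061.3×23.6) / (156.36 + 1061.3)
    = 61324 / 1217.7 ≈ 50.36 °C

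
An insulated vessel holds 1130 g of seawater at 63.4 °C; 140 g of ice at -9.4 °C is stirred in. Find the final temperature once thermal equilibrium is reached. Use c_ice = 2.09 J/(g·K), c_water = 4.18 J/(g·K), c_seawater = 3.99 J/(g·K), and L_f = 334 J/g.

Conservation of energy gives ΣQ = 0:
warm ice to 0 °C: 140×2.09×(0 − (-9.4)) = 2750.4; latent heat to melt: 140×334 = 46760; warm the meltwater: 585.2 T; seawater cools: 1130×3.99×(T − 63.4) = 4508.7(T − 63.4)
5093.9 T = 285852 − 49510 = 236341
T ≈ 46.40 °C (positive, so assuming full melt was valid).

T_f ≈ 46.4 °C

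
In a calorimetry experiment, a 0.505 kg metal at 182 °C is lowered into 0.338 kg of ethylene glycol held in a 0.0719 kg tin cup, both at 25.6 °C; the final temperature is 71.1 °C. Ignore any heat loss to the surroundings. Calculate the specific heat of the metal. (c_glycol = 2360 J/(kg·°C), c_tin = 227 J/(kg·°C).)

c ≈ 661 J/(kg·°C)

Net heat exchanged in the isolated system is zero:
0.505×c×(71.1 − 182) + 0.338×2360×(71.1 − 25.6) + 0.0719×227×(71.1 − 25.6) = 0
-56 c = -37037
c = -37037/-56 ≈ 661.3 J/(kg·°C)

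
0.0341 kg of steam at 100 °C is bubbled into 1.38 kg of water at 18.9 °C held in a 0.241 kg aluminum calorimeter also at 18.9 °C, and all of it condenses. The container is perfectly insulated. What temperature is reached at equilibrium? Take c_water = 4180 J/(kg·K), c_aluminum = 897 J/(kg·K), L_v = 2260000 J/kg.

Energy conservation, ΣQ = 0:
condense steam: −0.0341×2260000 = −77066
  condensed water 100 °C→T: 142.54(T − 100)
  original water: 5768.4(T − 18.9)
  aluminum cup: 0.241×897×(T − 18.9) = 216.18(T − 18.9)
6127.1 T = 77066 + 14254 + 113109 = 204428
T ≈ 33.36 °C — below 100 °C, confirming all the steam condensed.

T_f ≈ 33.4 °C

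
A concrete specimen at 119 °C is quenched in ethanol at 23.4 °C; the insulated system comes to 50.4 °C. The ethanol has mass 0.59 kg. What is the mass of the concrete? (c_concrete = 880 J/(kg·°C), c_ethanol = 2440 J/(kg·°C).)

Heat lost by the concrete = heat gained by the ethanol:
m×880×(119 − 50.4) = 0.59×2440×(50.4 − 23.4)
60368 m = 38869  ⇒  m ≈ 0.6439 kg

m ≈ 0.644 kg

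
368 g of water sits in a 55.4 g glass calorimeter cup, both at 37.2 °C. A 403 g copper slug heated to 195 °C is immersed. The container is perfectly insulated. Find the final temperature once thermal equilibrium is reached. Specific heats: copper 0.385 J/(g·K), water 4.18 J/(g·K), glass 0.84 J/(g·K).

T_f ≈ 51.3 °C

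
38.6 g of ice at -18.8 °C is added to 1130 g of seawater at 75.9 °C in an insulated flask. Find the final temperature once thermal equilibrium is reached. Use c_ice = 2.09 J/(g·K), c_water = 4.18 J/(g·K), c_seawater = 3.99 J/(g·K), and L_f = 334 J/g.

Let T be the final temperature. ΣQ_i = 0:
warm ice to 0 °C: 38.6×2.09×(0 − (-18.8)) = 1516.7
  latent heat to melt: 38.6×334 = 12892
  warm the meltwater: 161.35 T
  seawater: 4508.7(T − 75.9)
4670 T = 342210 − 14409 = 327801
T ≈ 70.19 °C (positive, so assuming full melt was valid).

T_f ≈ 70.2 °C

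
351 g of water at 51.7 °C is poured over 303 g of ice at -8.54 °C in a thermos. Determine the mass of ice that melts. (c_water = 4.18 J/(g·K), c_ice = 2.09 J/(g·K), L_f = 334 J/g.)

Cooling the water to 0 °C releases 351×4.18×51.7 = 75853 J.
Of that, 303×2.09×8.54 = 5408.1 J goes to bring the ice to 0 °C, leaving 70445 J.
Fully melting the ice requires m_ice L_f = 303×334 = 101202 J.
That's not enough to melt it all — equilibrium is at 0 °C with ice remaining.
Mass melted = 70445/334 ≈ 210.9 g.

m_melted ≈ 211 g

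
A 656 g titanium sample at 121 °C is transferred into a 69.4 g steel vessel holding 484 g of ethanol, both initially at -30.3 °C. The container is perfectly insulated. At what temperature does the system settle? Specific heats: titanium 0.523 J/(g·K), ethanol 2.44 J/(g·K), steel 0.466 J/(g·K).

T_f ≈ 3.1 °C

Let T be the final temperature. ΣQ_i = 0:
656*0.523*(T − 121) + 484*2.44*(T − (-30.3)) + 69.4*0.466*(T − (-30.3)) = 0
343.09(T − 121) + 1181(T − (-30.3)) + 32.34(T − (-30.3)) = 0
1556.4 T = 4750.6
T ≈ 3.05 °C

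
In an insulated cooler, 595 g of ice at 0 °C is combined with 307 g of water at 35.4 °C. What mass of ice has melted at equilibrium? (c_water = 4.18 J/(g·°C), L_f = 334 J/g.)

m_melted ≈ 136 g

Heat available from the water dropping to 0 °C: 307·4.18·35.4 = 45427 J.
Fully melting the ice requires m_ice L_f = 595·334 = 198730 J.
Since 45427 < 198730 J, not all the ice melts; equilibrium is at 0 °C.
m_melted·334 = 45427  ⇒  m_melted ≈ 136 g.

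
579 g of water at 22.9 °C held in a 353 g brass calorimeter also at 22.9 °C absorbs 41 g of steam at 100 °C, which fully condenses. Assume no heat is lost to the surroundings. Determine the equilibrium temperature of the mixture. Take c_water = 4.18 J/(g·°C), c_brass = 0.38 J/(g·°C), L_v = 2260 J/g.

T_f ≈ 61.7 °C

Energy conservation, ΣQ = 0:
steam→water at 100 °C releases m L_v = 41×2260 = 92660; condensed water 100 °C→T: 171.38(T − 100); water warms: 579×4.18×(T − 22.9) = 2420.2(T − 22.9); cup: 134.14(T − 22.9)
2725.7 T = 92660 + 17138 + 58495 = 168293
T ≈ 61.74 °C — below 100 °C, confirming all the steam condensed.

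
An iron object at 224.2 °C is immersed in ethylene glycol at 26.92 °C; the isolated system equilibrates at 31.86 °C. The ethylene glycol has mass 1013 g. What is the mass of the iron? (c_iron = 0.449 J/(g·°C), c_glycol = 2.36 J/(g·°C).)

Energy conservation, ΣQ = 0:
m×0.449×(31.86 − 224.2) + 1013×2.36×(31.86 − 26.92) = 0
-86.36 m = -11810
m = -11810/-86.36 ≈ 136.8 g

m ≈ 137 g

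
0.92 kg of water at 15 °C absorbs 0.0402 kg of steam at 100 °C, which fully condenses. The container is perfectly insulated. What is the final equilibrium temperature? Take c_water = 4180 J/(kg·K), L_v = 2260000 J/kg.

T_f ≈ 41.2 °C

Heat gained plus heat lost sum to zero:
steam→water at 100 °C releases m L_v = 0.0402×2260000 = 90852; condensed water 100 °C→T: 168.04(T − 100); water warms: 0.92×4180×(T − 15) = 3845.6(T − 15)
4013.6 T = 90852 + 16804 + 57684 = 165340
T ≈ 41.19 °C (< 100 °C, so full condensation is consistent).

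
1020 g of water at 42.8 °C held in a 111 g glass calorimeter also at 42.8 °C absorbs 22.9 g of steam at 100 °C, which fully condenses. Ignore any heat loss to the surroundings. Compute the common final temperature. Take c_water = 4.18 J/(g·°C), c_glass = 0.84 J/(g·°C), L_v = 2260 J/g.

Heat gained plus heat lost sum to zero:
latent heat released on condensation: 22.9·2260 = 51754; condensate cools 100→T: 22.9·4.18·(T − 100) = 95.72(T − 100); water warms: 1020·4.18·(T − 42.8) = 4263.6(T − 42.8); glass cup: 111·0.84·(T − 42.8) = 93.24(T − 42.8)
4452.6 T = 51754 + 9572.2 + 186473 = 247799
T ≈ 55.65 °C — below 100 °C, confirming all the steam condensed.

T_f ≈ 55.7 °C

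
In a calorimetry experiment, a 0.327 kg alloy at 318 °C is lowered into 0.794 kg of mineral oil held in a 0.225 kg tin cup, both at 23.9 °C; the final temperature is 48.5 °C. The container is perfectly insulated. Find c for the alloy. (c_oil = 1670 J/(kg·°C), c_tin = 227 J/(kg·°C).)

Conservation of energy gives ΣQ = 0:
0.327×c×(48.5 − 318) + 0.794×1670×(48.5 − 23.9) + 0.225×227×(48.5 − 23.9) = 0
-88.13 c = -33876
c = -33876/-88.13 ≈ 384.4 J/(kg·°C)

c ≈ 384 J/(kg·°C)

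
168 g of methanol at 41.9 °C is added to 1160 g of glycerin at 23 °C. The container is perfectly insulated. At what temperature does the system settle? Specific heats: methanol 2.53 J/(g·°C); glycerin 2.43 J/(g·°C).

T_f ≈ 25.5 °C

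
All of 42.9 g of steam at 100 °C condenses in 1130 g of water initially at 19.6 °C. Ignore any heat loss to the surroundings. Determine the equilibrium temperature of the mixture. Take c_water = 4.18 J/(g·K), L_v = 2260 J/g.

T_f ≈ 42.3 °C

Setting the total heat transfer to zero:
steam→water at 100 °C releases m L_v = 42.9·2260 = 96954; condensed water 100 °C→T: 179.32(T − 100); original water: 4723.4(T − 19.6)
4902.7 T = 96954 + 17932 + 92579 = 207465
T ≈ 42.32 °C — below 100 °C, confirming all the steam condensed.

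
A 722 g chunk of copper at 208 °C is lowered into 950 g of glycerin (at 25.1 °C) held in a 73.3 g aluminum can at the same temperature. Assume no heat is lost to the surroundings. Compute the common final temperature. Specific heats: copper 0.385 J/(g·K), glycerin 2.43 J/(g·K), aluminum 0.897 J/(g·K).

T_f ≈ 44.3 °C

Setting the total heat transfer to zero:
722*0.385*(T − 208) + 950*2.43*(T − 25.1) + 73.3*0.897*(T − 25.1) = 0
(277.97 + 2308.5 + 65.75) T = 277.97*208 + 2308.5*25.1 + 65.75*25.1
T = 117411 / 2652.2 = 44.3 °C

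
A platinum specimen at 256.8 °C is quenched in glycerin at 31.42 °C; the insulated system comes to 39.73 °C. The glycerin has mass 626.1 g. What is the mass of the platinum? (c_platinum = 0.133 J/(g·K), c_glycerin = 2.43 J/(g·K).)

m ≈ 438 g

Heat lost by the platinum = heat gained by the glycerin:
m×0.133×(256.8 − 39.73) = 626.1×2.43×(39.73 − 31.42)
28.87 m = 12643  ⇒  m ≈ 437.9 g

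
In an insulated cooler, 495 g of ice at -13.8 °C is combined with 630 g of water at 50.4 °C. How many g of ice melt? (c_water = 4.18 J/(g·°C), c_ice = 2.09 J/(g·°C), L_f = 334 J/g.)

m_melted ≈ 355 g

Heat available from the water dropping to 0 °C: 630×4.18×50.4 = 132723 J.
Warming the ice to 0 °C takes 495×2.09×13.8 = 14277 J, leaving 118447 J for melting.
Fully melting the ice requires m_ice L_f = 495×334 = 165330 J.
118447 J < 165330 J, so only part of the ice melts and the system sits at 0 °C.
m_melted×334 = 118447  ⇒  m_melted ≈ 354.6 g.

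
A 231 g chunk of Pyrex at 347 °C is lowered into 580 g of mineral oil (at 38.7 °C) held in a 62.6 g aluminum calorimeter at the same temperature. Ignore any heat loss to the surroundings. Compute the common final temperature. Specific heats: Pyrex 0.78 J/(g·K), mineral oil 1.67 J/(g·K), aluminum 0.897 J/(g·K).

T_f ≈ 84.8 °C

With ΣQ=0 the equilibrium temperature is the m·c-weighted mean:
T_f = (180.18*347 + 968.6*38.7 + 56.15*38.7) / (180.18 + 968.6 + 56.15)
    = 102180 / 1204.9 ≈ 84.80 °C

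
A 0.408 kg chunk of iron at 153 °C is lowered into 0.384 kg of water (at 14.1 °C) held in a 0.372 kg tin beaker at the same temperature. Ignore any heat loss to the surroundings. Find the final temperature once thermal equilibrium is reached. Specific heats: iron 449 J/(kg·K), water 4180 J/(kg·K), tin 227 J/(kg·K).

Let T be the final temperature. ΣQ_i = 0:
0.408·449·(T − 153) + 0.384·4180·(T − 14.1) + 0.372·227·(T − 14.1) = 0
183.19(T − 153) + 1605.1(T − 14.1) + 84.44(T − 14.1) = 0
(183.19 + 1605.1 + 84.44) T = 183.19·153 + 1605.1·14.1 + 84.44·14.1
T ≈ 27.69 °C

T_f ≈ 27.7 °C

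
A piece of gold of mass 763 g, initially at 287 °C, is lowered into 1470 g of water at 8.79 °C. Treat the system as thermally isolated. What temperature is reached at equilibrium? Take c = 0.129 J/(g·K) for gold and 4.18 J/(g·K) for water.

T_f ≈ 13.2 °C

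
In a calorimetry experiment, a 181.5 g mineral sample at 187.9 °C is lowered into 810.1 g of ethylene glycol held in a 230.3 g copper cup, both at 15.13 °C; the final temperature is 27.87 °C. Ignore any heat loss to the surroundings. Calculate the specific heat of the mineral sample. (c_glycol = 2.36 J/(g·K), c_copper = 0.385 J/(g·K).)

c ≈ 0.877 J/(g·K)

Setting the total heat transfer to zero:
181.5×c×(27.87 − 187.9) + 810.1×2.36×(27.87 − 15.13) + 230.3×0.385×(27.87 − 15.13) = 0
-29045 c = -25486
c = -25486/-29045 ≈ 0.8775 J/(g·K)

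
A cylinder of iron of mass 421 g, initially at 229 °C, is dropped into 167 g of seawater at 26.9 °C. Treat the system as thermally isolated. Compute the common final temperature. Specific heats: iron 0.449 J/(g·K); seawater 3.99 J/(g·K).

T_f ≈ 71.6 °C

Let T be the final temperature. ΣQ_i = 0:
421*0.449*(T − 229) + 167*3.99*(T − 26.9) = 0
855.36 T = 61212
T = 61212/855.36 ≈ 71.56 °C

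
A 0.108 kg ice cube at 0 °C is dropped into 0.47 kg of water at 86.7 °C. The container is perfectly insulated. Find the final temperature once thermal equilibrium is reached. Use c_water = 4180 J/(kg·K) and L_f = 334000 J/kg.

T_f ≈ 55.6 °C

Net heat exchanged in the isolated system is zero:
latent heat to melt: 0.108·334000 = 36072
  meltwater 0→T: 0.108·4180·T = 451.44 T
  water cools: 0.47·4180·(T − 86.7) = 1964.6(T − 86.7)
2416 T = 170331 − 36072 = 134259
T ≈ 55.57 °C (positive, so assuming full melt was valid).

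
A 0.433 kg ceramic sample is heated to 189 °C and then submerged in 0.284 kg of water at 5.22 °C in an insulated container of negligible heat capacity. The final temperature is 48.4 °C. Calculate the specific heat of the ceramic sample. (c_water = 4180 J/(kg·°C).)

Conservation of energy gives ΣQ = 0:
0.433×c×(48.4 − 189) + 0.284×4180×(48.4 − 5.22) = 0
-60.88 c = -51260
c = -51260/-60.88 ≈ 842 J/(kg·°C)

c ≈ 842 J/(kg·°C)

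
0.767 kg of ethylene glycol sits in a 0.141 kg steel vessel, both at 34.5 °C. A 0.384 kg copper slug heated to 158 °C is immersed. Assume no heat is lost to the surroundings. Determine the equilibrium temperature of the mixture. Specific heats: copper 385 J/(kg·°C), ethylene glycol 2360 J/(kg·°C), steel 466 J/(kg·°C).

T_f ≈ 43.5 °C

Taking heat into each body as positive, Σ m c ΔT = 0:
0.384×385×(T − 158) + 0.767×2360×(T − 34.5) + 0.141×466×(T − 34.5) = 0
147.84(T − 158) + 1810.1(T − 34.5) + 65.71(T − 34.5) = 0
2023.7 T = 88075
T = 88075 / 2023.7 = 43.5 °C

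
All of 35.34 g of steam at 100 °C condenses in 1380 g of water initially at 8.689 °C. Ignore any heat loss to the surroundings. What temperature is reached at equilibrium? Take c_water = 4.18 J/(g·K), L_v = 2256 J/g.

T_f ≈ 24.4 °C

Setting the total heat transfer to zero:
steam→water at 100 °C releases m L_v = 35.34×2256 = 79727; condensed water 100 °C→T: 147.72(T − 100); water warms: 1380×4.18×(T − 8.689) = 5768.4(T − 8.689)
5916.1 T = 79727 + 14772 + 50122 = 144621
T ≈ 24.45 °C (< 100 °C, so full condensation is consistent).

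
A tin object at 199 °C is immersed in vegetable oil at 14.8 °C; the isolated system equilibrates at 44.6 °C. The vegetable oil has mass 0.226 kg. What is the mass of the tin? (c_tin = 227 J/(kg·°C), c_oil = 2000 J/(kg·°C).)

m ≈ 0.384 kg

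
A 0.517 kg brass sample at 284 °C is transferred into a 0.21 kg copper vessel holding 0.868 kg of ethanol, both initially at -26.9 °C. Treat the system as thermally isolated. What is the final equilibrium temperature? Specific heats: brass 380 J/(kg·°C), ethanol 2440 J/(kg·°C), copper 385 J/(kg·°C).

T_f ≈ -1.4 °C

Heat gained plus heat lost sum to zero:
0.517*380*(T − 284) + 0.868*2440*(T − (-26.9)) + 0.21*385*(T − (-26.9)) = 0
2395.2 T = -3352.3
T = -3352.3 / 2395.2 = -1.4 °C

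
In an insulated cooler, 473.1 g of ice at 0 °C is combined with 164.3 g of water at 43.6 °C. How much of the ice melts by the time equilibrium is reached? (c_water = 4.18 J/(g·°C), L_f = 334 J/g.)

m_melted ≈ 89.7 g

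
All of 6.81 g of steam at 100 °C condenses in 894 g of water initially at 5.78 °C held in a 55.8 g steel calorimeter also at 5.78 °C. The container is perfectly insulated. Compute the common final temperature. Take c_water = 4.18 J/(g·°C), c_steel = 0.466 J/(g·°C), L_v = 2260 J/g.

T_f ≈ 10.5 °C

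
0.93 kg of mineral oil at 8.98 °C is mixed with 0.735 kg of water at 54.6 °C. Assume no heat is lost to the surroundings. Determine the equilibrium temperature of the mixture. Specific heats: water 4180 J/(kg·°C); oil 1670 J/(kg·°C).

T_f ≈ 39.3 °C

With ΣQ=0 the equilibrium temperature is the m·c-weighted mean:
T_f = (3072.3·54.6 + 1553.1·8.98) / (3072.3 + 1553.1)
    = 181694 / 4625.4 ≈ 39.28 °C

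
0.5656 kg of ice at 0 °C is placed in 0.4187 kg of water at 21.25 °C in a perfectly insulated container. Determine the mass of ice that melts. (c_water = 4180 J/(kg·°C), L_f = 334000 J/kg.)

m_melted ≈ 0.111 kg

Cooling the water to 0 °C releases 0.4187·4180·21.25 = 37191 J.
Melting all 0.5656 kg of ice would need 0.5656·334000 = 188910 J.
Since 37191 < 188910 J, not all the ice melts; equilibrium is at 0 °C.
Mass melted = 37191/334000 ≈ 0.1114 kg.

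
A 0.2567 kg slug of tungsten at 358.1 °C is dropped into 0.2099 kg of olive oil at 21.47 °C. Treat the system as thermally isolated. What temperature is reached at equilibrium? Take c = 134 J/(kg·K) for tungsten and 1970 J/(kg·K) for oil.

T_f ≈ 47.3 °C

Heat gained plus heat lost sum to zero:
0.2567×134×(T − 358.1) + 0.2099×1970×(T − 21.47) = 0
(34.4 + 413.5) T = 34.4×358.1 + 413.5×21.47
T = 21196 / 447.9 = 47.3 °C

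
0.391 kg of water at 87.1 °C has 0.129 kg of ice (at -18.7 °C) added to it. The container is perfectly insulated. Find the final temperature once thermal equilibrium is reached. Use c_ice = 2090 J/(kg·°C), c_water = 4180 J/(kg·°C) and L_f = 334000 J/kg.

T_f ≈ 43.4 °C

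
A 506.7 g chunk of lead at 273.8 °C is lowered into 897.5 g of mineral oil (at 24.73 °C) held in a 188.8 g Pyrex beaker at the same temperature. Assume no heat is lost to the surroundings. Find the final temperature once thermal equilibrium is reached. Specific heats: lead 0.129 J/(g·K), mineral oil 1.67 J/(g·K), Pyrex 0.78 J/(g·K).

T_f ≈ 34.2 °C

T_f = Σ m_i c_i T_i / Σ m_i c_i:
T_f = (65.36·273.8 + 1498.8·24.73 + 147.26·24.73) / (65.36 + 1498.8 + 147.26)
    = 58605 / 1711.5 ≈ 34.24 °C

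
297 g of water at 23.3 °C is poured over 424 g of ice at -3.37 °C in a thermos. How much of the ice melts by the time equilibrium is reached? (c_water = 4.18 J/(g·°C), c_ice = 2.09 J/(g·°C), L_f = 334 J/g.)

Cooling the water to 0 °C releases 297×4.18×23.3 = 28926 J.
Warming the ice to 0 °C takes 424×2.09×3.37 = 2986.4 J, leaving 25940 J for melting.
Fully melting the ice requires m_ice L_f = 424×334 = 141616 J.
25940 J < 141616 J, so only part of the ice melts and the system sits at 0 °C.
m_melted×334 = 25940  ⇒  m_melted ≈ 77.66 g.

m_melted ≈ 77.7 g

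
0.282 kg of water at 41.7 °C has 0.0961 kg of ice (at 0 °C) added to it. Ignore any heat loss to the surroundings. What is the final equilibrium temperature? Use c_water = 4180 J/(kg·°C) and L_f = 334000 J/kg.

Heat gained plus heat lost sum to zero:
latent heat to melt: 0.0961×334000 = 32097; meltwater 0→T: 0.0961×4180×T = 401.7 T; water cools: 0.282×4180×(T − 41.7) = 1178.8(T − 41.7)
1580.5 T = 49154 − 32097 = 17057
T ≈ 10.79 °C. Since T > 0 °C, the all-ice-melts assumption holds.

T_f ≈ 10.8 °C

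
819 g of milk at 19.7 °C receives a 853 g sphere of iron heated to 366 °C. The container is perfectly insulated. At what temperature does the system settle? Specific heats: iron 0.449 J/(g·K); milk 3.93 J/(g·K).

T_f ≈ 56.5 °C

Heat lost by the iron equals heat gained by the milk:
853×0.449×(366 − T) = 819×3.93×(T − 19.7)
383(366 − T) = 3218.7(T − 19.7)
3601.7 T = 203585  ⇒  T ≈ 56.53 °C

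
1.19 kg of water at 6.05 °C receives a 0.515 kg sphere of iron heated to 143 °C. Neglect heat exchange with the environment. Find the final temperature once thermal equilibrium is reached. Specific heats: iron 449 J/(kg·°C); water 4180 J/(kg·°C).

T_f ≈ 12.1 °C

Heat gained plus heat lost sum to zero:
0.515·449·(T − 143) + 1.19·4180·(T − 6.05) = 0
231.24(T − 143) + 4974.2(T − 6.05) = 0
5205.4 T = 63161
T = 63161/5205.4 ≈ 12.13 °C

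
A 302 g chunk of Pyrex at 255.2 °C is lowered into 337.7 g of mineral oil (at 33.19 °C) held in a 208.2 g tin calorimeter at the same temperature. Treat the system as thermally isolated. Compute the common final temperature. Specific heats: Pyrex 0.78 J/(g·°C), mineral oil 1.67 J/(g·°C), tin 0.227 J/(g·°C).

T_f ≈ 94.9 °C

Heat gained plus heat lost sum to zero:
302·0.78·(T − 255.2) + 337.7·1.67·(T − 33.19) + 208.2·0.227·(T − 33.19) = 0
235.56(T − 255.2) + 563.96(T − 33.19) + 47.26(T − 33.19) = 0
846.78 T = 80401
T = 80401/846.78 ≈ 94.95 °C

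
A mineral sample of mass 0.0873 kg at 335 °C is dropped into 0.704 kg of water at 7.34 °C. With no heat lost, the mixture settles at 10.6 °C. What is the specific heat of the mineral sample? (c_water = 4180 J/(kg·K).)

Heat lost by the mineral sample = heat gained by the water:
0.0873×c×(335 − 10.6) = 0.704×4180×(10.6 − 7.34)
28.32 c = 9593.3  ⇒  c ≈ 338.7 J/(kg·K)

c ≈ 339 J/(kg·K)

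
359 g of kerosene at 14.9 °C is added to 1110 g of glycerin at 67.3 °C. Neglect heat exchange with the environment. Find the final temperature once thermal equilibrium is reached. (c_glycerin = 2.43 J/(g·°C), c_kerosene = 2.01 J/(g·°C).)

T_f ≈ 56.2 °C

Heat lost by the glycerin equals heat gained by the kerosene:
1110*2.43*(67.3 − T) = 359*2.01*(T − 14.9)
2697.3(67.3 − T) = 721.59(T − 14.9)
3418.9 T = 192280  ⇒  T ≈ 56.24 °C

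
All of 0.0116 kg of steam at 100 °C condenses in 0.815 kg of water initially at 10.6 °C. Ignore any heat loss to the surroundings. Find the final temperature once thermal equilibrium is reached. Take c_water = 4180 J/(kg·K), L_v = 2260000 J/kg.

Heat gained plus heat lost sum to zero:
condense steam: −0.0116·2260000 = −26216; condensate cools 100→T: 0.0116·4180·(T − 100) = 48.49(T − 100); original water: 3406.7(T − 10.6)
3455.2 T = 26216 + 4848.8 + 36111 = 67176
T ≈ 19.44 °C, under the boiling point, so the assumption holds.

T_f ≈ 19.4 °C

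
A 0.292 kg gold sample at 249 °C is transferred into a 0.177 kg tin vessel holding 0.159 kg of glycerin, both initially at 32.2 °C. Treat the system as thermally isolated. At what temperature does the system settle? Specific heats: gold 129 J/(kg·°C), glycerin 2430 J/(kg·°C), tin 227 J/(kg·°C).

Net heat exchanged in the isolated system is zero:
0.292·129·(T − 249) + 0.159·2430·(T − 32.2) + 0.177·227·(T − 32.2) = 0
(37.67 + 386.37 + 40.18) T = 37.67·249 + 386.37·32.2 + 40.18·32.2
T = 23114 / 464.22 = 49.8 °C

T_f ≈ 49.8 °C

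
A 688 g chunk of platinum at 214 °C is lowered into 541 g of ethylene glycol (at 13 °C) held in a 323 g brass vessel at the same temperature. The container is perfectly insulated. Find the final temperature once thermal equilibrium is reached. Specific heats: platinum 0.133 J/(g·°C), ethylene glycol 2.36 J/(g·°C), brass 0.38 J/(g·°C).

T_f ≈ 25.3 °C

Net heat exchanged in the isolated system is zero:
688*0.133*(T − 214) + 541*2.36*(T − 13) + 323*0.38*(T − 13) = 0
(91.5 + 1276.8 + 122.74) T = 91.5*214 + 1276.8*13 + 122.74*13
T ≈ 25.34 °C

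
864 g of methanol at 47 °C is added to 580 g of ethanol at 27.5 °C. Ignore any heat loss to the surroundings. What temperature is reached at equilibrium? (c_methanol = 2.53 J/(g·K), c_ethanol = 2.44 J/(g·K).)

Net heat exchanged in the isolated system is zero:
864·2.53·(T − 47) + 580·2.44·(T − 27.5) = 0
(2185.9 + 1415.2) T = 2185.9·47 + 1415.2·27.5
T = 141656 / 3601.1 = 39.3 °C

T_f ≈ 39.3 °C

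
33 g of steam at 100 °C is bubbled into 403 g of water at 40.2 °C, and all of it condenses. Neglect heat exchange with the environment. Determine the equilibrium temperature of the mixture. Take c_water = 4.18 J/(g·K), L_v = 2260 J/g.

Net heat exchanged in the isolated system is zero:
latent heat released on condensation: 33·2260 = 74580
  condensate cools 100→T: 33·4.18·(T − 100) = 137.94(T − 100)
  original water: 1684.5(T − 40.2)
1822.5 T = 74580 + 13794 + 67719 = 156093
T ≈ 85.65 °C (< 100 °C, so full condensation is consistent).

T_f ≈ 85.6 °C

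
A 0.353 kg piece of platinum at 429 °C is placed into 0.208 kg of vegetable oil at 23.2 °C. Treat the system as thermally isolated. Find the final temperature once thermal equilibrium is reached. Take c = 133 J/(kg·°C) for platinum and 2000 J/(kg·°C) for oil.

Setting the total heat transfer to zero:
0.353·133·(T − 429) + 0.208·2000·(T − 23.2) = 0
462.95 T = 29792
T ≈ 64.35 °C

T_f ≈ 64.4 °C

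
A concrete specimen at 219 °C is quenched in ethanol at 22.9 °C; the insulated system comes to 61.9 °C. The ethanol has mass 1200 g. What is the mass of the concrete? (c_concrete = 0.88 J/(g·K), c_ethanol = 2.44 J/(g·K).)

m ≈ 826 g

Heat lost by the concrete = heat gained by the ethanol:
m×0.88×(219 − 61.9) = 1200×2.44×(61.9 − 22.9)
138.25 m = 114192  ⇒  m ≈ 826 g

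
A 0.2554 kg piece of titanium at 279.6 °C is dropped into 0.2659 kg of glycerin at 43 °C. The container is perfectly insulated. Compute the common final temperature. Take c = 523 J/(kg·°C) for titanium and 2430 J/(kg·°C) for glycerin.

Taking heat into each body as positive, Σ m c ΔT = 0:
0.2554*523*(T − 279.6) + 0.2659*2430*(T − 43) = 0
779.71 T = 65131
T = 65131 / 779.71 = 83.5 °C

T_f ≈ 83.5 °C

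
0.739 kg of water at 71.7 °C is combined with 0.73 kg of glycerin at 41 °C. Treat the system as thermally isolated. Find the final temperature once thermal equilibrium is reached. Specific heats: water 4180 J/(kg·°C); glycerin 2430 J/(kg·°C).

Heat lost by the water equals heat gained by the glycerin:
0.739·4180·(71.7 − T) = 0.73·2430·(T − 41)
3089(71.7 − T) = 1773.9(T − 41)
4862.9 T = 294213  ⇒  T ≈ 60.50 °C

T_f ≈ 60.5 °C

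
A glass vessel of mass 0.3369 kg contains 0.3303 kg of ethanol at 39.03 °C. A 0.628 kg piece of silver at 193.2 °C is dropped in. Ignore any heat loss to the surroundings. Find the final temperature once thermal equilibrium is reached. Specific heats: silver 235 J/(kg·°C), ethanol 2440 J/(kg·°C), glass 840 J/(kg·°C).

T_f ≈ 57.4 °C

Setting the total heat transfer to zero:
0.628×235×(T − 193.2) + 0.3303×2440×(T − 39.03) + 0.3369×840×(T − 39.03) = 0
147.58(T − 193.2) + 805.93(T − 39.03) + 283(T − 39.03) = 0
1236.5 T = 71013
T = 71013/1236.5 ≈ 57.43 °C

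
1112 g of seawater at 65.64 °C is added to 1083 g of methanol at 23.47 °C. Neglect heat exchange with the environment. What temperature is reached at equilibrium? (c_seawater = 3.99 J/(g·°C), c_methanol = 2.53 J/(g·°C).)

Heat lost by the seawater equals heat gained by the methanol:
1112×3.99×(65.64 − T) = 1083×2.53×(T − 23.47)
4436.9(65.64 − T) = 2740(T − 23.47)
7176.9 T = 355544  ⇒  T ≈ 49.54 °C

T_f ≈ 49.5 °C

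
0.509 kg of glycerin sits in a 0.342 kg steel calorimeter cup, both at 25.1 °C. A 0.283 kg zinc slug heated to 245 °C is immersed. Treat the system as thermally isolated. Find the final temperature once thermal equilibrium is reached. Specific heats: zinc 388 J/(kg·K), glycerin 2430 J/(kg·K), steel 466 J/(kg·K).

Setting the total heat transfer to zero:
0.283×388×(T − 245) + 0.509×2430×(T − 25.1) + 0.342×466×(T − 25.1) = 0
1506 T = 61948
T ≈ 41.13 °C

T_f ≈ 41.1 °C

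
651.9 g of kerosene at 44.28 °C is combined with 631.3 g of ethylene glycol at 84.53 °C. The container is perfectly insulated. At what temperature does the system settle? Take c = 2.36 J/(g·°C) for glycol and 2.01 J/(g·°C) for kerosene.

T_f ≈ 65.7 °C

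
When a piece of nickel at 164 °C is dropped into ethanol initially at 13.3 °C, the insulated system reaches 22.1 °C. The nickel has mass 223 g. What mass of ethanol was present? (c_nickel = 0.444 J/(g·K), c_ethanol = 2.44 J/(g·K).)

m ≈ 654 g

|Q_nickel| = |Q_ethanol|:
223×0.444×(164 − 22.1) = m×2.44×(22.1 − 13.3)
21.47 m = 14050  ⇒  m ≈ 654.3 g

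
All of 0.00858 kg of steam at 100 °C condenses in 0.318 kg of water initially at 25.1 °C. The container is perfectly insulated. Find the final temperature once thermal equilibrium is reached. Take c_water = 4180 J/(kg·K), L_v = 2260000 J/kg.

T_f ≈ 41.3 °C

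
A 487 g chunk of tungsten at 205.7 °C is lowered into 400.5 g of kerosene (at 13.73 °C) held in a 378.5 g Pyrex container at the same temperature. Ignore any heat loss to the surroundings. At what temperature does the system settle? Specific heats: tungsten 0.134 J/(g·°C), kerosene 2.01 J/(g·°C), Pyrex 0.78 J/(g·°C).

T_f = Σ m_i c_i T_i / Σ m_i c_i:
T_f = (65.26×205.7 + 805×13.73 + 295.23×13.73) / (65.26 + 805 + 295.23)
    = 28530 / 1165.5 ≈ 24.48 °C

T_f ≈ 24.5 °C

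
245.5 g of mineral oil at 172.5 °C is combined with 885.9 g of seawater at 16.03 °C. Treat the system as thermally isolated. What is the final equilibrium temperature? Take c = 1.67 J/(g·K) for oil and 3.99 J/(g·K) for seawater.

Conservation of energy gives ΣQ = 0:
245.5*1.67*(T − 172.5) + 885.9*3.99*(T − 16.03) = 0
409.98(T − 172.5) + 3534.7(T − 16.03) = 0
3944.7 T = 127384
T = 127384/3944.7 ≈ 32.29 °C

T_f ≈ 32.3 °C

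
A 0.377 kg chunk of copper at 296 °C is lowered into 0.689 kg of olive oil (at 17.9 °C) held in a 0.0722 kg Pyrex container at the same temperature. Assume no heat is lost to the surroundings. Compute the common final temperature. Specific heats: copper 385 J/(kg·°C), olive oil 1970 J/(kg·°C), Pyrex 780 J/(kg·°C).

T_f = Σ m_i c_i T_i / Σ m_i c_i:
T_f = (145.15×296 + 1357.3×17.9 + 56.32×17.9) / (145.15 + 1357.3 + 56.32)
    = 68267 / 1558.8 ≈ 43.79 °C

T_f ≈ 43.8 °C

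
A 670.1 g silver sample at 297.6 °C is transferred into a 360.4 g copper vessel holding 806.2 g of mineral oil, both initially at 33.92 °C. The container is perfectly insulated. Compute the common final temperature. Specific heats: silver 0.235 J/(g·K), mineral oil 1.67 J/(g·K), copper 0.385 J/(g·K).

T_f ≈ 59.2 °C

T_f = Σ m_i c_i T_i / Σ m_i c_i:
T_f = (157.47·297.6 + 1346.4·33.92 + 138.75·33.92) / (157.47 + 1346.4 + 138.75)
    = 97239 / 1642.6 ≈ 59.20 °C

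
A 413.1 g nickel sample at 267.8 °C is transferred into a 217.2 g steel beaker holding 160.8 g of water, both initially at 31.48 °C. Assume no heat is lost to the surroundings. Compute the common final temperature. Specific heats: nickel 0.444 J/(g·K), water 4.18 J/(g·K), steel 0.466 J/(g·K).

Taking heat into each body as positive, Σ m c ΔT = 0:
413.1*0.444*(T − 267.8) + 160.8*4.18*(T − 31.48) + 217.2*0.466*(T − 31.48) = 0
956.78 T = 73464
T ≈ 76.78 °C

T_f ≈ 76.8 °C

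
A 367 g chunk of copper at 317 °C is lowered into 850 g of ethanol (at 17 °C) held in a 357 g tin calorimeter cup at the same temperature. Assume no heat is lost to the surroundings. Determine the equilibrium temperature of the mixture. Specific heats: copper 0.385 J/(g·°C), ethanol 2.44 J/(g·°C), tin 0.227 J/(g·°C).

T_f ≈ 35.5 °C

Net heat exchanged in the isolated system is zero:
367×0.385×(T − 317) + 850×2.44×(T − 17) + 357×0.227×(T − 17) = 0
141.3(T − 317) + 2074(T − 17) + 81.04(T − 17) = 0
(141.3 + 2074 + 81.04) T = 141.3×317 + 2074×17 + 81.04×17
T = 81426 / 2296.3 = 35.5 °C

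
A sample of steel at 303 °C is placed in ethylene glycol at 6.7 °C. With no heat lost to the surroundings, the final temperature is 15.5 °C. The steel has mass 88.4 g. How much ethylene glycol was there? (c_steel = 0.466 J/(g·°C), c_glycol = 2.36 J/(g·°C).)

m ≈ 570 g

Let T be the final temperature. ΣQ_i = 0:
88.4×0.466×(15.5 − 303) + m×2.36×(15.5 − 6.7) = 0
20.77 m = 11843
m = 11843/20.77 ≈ 570.3 g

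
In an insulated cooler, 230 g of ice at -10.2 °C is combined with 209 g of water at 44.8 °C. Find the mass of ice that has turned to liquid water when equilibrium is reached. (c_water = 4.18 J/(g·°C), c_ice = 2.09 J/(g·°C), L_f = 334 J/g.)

Heat available from the water dropping to 0 °C: 209×4.18×44.8 = 39138 J.
Of that, 230×2.09×10.2 = 4903.1 J goes to bring the ice to 0 °C, leaving 34235 J.
Fully melting the ice requires m_ice L_f = 230×334 = 76820 J.
34235 J < 76820 J, so only part of the ice melts and the system sits at 0 °C.
Mass melted = 34235/334 ≈ 102.5 g.

m_melted ≈ 103 g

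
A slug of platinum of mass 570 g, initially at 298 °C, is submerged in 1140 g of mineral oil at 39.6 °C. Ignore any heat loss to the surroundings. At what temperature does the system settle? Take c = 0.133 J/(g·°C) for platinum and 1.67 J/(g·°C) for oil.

T_f ≈ 49.5 °C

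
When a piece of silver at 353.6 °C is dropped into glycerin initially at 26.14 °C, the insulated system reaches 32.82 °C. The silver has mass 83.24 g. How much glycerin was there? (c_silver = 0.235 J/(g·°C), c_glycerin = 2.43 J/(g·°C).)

Net heat exchanged in the isolated system is zero:
83.24·0.235·(32.82 − 353.6) + m·2.43·(32.82 − 26.14) = 0
16.23 m = 6274.9
m = 6274.9/16.23 ≈ 386.6 g

m ≈ 387 g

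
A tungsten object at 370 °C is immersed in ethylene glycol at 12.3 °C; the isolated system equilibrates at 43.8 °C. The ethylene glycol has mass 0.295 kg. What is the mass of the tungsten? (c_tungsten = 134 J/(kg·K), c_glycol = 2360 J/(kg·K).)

Taking heat into each body as positive, Σ m c ΔT = 0:
m×134×(43.8 − 370) + 0.295×2360×(43.8 − 12.3) = 0
-43711 m = -21930
m = -21930/-43711 ≈ 0.5017 kg

m ≈ 0.502 kg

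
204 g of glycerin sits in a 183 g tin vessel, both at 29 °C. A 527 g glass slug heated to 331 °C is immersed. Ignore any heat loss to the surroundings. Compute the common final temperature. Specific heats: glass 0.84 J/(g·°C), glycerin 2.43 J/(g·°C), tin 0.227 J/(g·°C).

Setting the total heat transfer to zero:
527·0.84·(T − 331) + 204·2.43·(T − 29) + 183·0.227·(T − 29) = 0
979.94 T = 162108
T = 162108 / 979.94 = 165 °C

T_f ≈ 165.4 °C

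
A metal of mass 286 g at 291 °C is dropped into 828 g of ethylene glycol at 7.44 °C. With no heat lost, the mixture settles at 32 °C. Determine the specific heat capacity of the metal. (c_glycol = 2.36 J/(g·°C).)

m_s c (T_s − T_f) = m_glycol c_glycol (T_f − T_0):
286×c×(291 − 32) = 828×2.36×(32 − 7.44)
74074 c = 47992  ⇒  c ≈ 0.6479 J/(g·°C)

c ≈ 0.648 J/(g·°C)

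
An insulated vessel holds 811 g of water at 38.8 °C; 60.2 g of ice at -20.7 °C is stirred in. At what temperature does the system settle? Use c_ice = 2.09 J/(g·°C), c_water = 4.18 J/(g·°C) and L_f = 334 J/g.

T_f ≈ 29.9 °C

Let T be the final temperature. ΣQ_i = 0:
warm ice to 0 °C: 60.2×2.09×(0 − (-20.7)) = 2604.4; fusion: m_ice L_f = 60.2×334 = 20107; meltwater 0→T: 60.2×4.18×T = 251.64 T; water: 3390(T − 38.8)
3641.6 T = 131531 − 22711 = 108820
T ≈ 29.88 °C — above 0 °C, consistent with complete melting.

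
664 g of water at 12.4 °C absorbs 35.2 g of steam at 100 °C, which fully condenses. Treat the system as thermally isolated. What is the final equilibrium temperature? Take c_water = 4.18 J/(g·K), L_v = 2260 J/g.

Energy balance with sensible and latent terms:
latent heat released on condensation: 35.2·2260 = 79552
  condensed water 100 °C→T: 147.14(T − 100)
  water warms: 664·4.18·(T − 12.4) = 2775.5(T − 12.4)
2922.7 T = 79552 + 14714 + 34416 = 128682
T ≈ 44.03 °C (< 100 °C, so full condensation is consistent).

T_f ≈ 44.0 °C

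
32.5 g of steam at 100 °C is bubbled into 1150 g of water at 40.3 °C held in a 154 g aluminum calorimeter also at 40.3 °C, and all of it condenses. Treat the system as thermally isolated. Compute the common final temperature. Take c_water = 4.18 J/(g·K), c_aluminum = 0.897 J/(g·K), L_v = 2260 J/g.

Energy balance with sensible and latent terms:
condense steam: −32.5·2260 = −73450
  condensate cools 100→T: 32.5·4.18·(T − 100) = 135.85(T − 100)
  water warms: 1150·4.18·(T − 40.3) = 4807(T − 40.3)
  cup: 138.14(T − 40.3)
5081 T = 73450 + 13585 + 199289 = 286324
T ≈ 56.35 °C — below 100 °C, confirming all the steam condensed.

T_f ≈ 56.4 °C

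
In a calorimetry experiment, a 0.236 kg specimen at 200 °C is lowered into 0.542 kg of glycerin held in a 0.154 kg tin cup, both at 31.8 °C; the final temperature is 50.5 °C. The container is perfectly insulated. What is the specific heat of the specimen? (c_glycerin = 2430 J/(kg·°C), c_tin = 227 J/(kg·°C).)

Let T be the final temperature. ΣQ_i = 0:
0.236×c×(50.5 − 200) + 0.542×2430×(50.5 − 31.8) + 0.154×227×(50.5 − 31.8) = 0
-35.28 c = -25283
c = -25283/-35.28 ≈ 716.6 J/(kg·°C)

c ≈ 717 J/(kg·°C)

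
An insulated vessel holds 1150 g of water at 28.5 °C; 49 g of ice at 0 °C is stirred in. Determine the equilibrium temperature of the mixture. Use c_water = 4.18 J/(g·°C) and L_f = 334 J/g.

Taking heat into each body as positive, Σ m c ΔT = 0:
fusion: m_ice L_f = 49·334 = 16366; warm the meltwater: 204.82 T; water cools: 1150·4.18·(T − 28.5) = 4807(T − 28.5)
5011.8 T = 137000 − 16366 = 120634
T ≈ 24.07 °C (positive, so assuming full melt was valid).

T_f ≈ 24.1 °C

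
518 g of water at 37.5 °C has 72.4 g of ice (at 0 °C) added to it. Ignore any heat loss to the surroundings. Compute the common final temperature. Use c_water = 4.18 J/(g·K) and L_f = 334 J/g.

Net heat exchanged in the isolated system is zero:
fusion: m_ice L_f = 72.4×334 = 24182; warm the meltwater: 302.63 T; water: 2165.2(T − 37.5)
2467.9 T = 81196 − 24182 = 57015
T ≈ 23.10 °C (positive, so assuming full melt was valid).

T_f ≈ 23.1 °C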